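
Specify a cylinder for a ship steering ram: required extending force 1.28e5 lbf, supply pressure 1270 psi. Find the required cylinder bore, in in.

Extension force acts on the full piston face: F = P × (π/4)D².
D = √(4F / (πP)) = √(4 × 1.28e5 lbf / (π × 1270 psi))

D ≈ 11.3 in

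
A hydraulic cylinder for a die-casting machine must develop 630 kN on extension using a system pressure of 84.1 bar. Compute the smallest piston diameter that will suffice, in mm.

D ≈ 309 mm

Extension force acts on the full piston face: F = P × (π/4)D².
D = √(4F / (πP)) = √(4 × 630 kN / (π × 84.1 bar))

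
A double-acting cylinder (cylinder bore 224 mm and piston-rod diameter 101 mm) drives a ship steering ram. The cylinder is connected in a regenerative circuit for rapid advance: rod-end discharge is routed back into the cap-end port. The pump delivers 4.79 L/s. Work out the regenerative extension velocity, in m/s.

v ≈ 0.598 m/s

In regeneration the rod-end outflow joins the pump flow into the cap end, so the net volume the pump must supply per unit advance equals the rod cross-section area.
Rod cross-section A_rod = π/4 × (101 mm)² = 8012 mm^2
v = Q_pump / A_rod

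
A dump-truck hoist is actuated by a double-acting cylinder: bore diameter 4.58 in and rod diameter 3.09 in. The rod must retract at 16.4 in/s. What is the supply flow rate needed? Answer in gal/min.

Q ≈ 38.2 gal/min

Rod-side annular area A_ann = π/4 × (4.58² − 3.09²) = 8.976 in^2
Q = A × v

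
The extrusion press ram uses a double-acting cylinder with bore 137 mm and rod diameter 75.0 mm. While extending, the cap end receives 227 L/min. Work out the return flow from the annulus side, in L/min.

Cap-side area A_cap = π/4 × (137 mm)² = 14740 mm^2
Rod-side annular area A_ann = π/4 × (137² − 75.0²) = 10320 mm^2
Piston speed v = Q_in/A_cap; rod-end outflow Q_out = v × A_ann = Q_in × A_ann/A_cap.

Q_out ≈ 159 L/min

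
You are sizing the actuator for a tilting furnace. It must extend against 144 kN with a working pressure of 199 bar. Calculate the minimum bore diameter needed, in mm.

Extension force acts on the full piston face: F = P × (π/4)D².
D = √(4F / (πP)) = √(4 × 144 kN / (π × 199 bar))

D ≈ 96.0 mm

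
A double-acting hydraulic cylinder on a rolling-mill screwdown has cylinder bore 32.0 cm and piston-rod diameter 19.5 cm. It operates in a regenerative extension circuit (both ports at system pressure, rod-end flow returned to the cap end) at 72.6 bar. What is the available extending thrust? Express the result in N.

With equal pressure on both faces, forces on the annular region cancel; the net push is pressure × rod cross-section.
Rod cross-section A_rod = π/4 × (19.5 cm)² = 298.6 cm^2
F = P × A_rod

F ≈ 2.17e5 N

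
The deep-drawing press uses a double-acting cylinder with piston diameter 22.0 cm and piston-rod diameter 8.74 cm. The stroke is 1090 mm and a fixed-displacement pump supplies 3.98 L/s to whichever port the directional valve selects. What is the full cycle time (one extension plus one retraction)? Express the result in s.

Cap-side area A_cap = π/4 × (22.0 cm)² = 380.1 cm^2
Rod-side annular area A_ann = π/4 × (22.0² − 8.74²) = 320.1 cm^2
t_ext = A_cap·L/Q = 10.41 s
t_ret = A_ann·L/Q = 8.768 s
t_cycle = t_ext + t_ret

t ≈ 19.2 s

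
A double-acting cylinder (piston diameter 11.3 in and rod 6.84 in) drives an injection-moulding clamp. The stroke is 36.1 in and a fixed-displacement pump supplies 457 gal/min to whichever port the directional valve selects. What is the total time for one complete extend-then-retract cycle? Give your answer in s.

Cap-side area A_cap = π/4 × (11.3 in)² = 100.3 in^2
Rod-side annular area A_ann = π/4 × (11.3² − 6.84²) = 63.54 in^2
t_ext = A_cap·L/Q = 2.058 s
t_ret = A_ann·L/Q = 1.304 s
t_cycle = t_ext + t_ret

t ≈ 3.36 s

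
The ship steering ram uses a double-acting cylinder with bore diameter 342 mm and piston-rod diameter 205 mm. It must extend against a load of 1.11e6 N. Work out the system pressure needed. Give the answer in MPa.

P ≈ 12.1 MPa

Cap-side area A_cap = π/4 × (342 mm)² = 91860 mm^2
P = F / A = 1.11e6 N / A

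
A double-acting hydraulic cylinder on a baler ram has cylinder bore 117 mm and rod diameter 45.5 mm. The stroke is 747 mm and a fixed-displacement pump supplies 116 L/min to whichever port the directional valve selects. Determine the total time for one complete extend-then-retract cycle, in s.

t ≈ 7.68 s

Cap-side area A_cap = π/4 × (117 mm)² = 10750 mm^2
Rod-side annular area A_ann = π/4 × (117² − 45.5²) = 9125 mm^2
t_ext = A_cap·L/Q = 4.154 s
t_ret = A_ann·L/Q = 3.526 s
t_cycle = t_ext + t_ret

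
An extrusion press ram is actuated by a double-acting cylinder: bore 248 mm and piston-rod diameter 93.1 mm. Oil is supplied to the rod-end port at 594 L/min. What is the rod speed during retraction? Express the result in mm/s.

Rod-side annular area A_ann = π/4 × (248² − 93.1²) = 41500 mm^2
Flow into the rod-end port fills the annular volume.
v = Q / A

v ≈ 239 mm/s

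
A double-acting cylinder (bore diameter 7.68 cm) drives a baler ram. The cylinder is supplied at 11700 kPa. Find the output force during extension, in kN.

F ≈ 54.2 kN

Cap-side area A_cap = π/4 × (7.68 cm)² = 46.32 cm^2
F = P × A_cap = 11700 kPa × A_cap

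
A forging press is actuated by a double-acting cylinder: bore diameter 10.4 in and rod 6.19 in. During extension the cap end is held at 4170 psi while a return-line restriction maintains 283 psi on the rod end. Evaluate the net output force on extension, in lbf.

Cap-side area A_cap = π/4 × (10.4 in)² = 84.95 in^2
Rod-side annular area A_ann = π/4 × (10.4² − 6.19²) = 54.86 in^2
Net thrust = P_cap·A_cap − P_rod·A_ann = 3.542e5 lbf − 15520 lbf

F ≈ 3.39e5 lbf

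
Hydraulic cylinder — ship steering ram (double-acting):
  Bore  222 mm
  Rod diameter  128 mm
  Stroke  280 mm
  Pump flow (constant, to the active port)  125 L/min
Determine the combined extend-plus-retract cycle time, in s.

t ≈ 8.68 s

Cap-side area A_cap = π/4 × (222 mm)² = 38710 mm^2
Rod-side annular area A_ann = π/4 × (222² − 128²) = 25840 mm^2
t_ext = A_cap·L/Q = 5.202 s
t_ret = A_ann·L/Q = 3.473 s
t_cycle = t_ext + t_ret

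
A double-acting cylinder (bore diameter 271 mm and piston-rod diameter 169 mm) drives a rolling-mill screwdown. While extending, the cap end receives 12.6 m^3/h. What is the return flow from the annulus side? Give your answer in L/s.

Q_out ≈ 2.14 L/s

Cap-side area A_cap = π/4 × (271 mm)² = 57680 mm^2
Rod-side annular area A_ann = π/4 × (271² − 169²) = 35250 mm^2
Piston speed v = Q_in/A_cap; rod-end outflow Q_out = v × A_ann = Q_in × A_ann/A_cap.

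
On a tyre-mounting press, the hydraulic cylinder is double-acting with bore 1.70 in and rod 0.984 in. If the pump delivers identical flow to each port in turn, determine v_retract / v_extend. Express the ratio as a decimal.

v_ret/v_ext ≈ 1.50

Cap-side area A_cap = π/4 × (1.70 in)² = 2.270 in^2
Rod-side annular area A_ann = π/4 × (1.70² − 0.984²) = 1.509 in^2
For equal Q, v ∝ 1/A, so v_ret/v_ext = A_cap/A_ann.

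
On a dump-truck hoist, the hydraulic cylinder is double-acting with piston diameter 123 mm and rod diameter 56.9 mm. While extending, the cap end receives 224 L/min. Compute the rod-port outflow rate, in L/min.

Q_out ≈ 176 L/min

Cap-side area A_cap = π/4 × (123 mm)² = 11880 mm^2
Rod-side annular area A_ann = π/4 × (123² − 56.9²) = 9339 mm^2
Piston speed v = Q_in/A_cap; rod-end outflow Q_out = v × A_ann = Q_in × A_ann/A_cap.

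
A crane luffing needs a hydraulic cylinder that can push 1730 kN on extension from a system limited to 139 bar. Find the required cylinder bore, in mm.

D ≈ 398 mm

Extension force acts on the full piston face: F = P × (π/4)D².
D = √(4F / (πP)) = √(4 × 1730 kN / (π × 139 bar))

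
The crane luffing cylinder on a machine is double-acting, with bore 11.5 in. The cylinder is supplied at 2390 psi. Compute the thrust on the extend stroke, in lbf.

F ≈ 2.48e5 lbf

Cap-side area A_cap = π/4 × (11.5 in)² = 103.9 in^2
F = P × A_cap = 2390 psi × A_cap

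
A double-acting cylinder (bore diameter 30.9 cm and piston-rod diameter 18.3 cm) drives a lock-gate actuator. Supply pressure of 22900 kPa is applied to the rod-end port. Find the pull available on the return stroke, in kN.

F ≈ 1110 kN

Rod-side annular area A_ann = π/4 × (30.9² − 18.3²) = 486.9 cm^2
On retraction the pressure acts on the annular area (bore minus rod).
F = P × A_ann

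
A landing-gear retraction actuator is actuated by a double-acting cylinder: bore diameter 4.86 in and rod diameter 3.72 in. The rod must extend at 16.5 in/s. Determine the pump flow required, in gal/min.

Q ≈ 79.5 gal/min

Cap-side area A_cap = π/4 × (4.86 in)² = 18.55 in^2
Q = A × v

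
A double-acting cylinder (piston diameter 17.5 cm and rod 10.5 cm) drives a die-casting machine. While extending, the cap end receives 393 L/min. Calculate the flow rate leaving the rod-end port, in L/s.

Q_out ≈ 4.19 L/s

Cap-side area A_cap = π/4 × (17.5 cm)² = 240.5 cm^2
Rod-side annular area A_ann = π/4 × (17.5² − 10.5²) = 153.9 cm^2
Piston speed v = Q_in/A_cap; rod-end outflow Q_out = v × A_ann = Q_in × A_ann/A_cap.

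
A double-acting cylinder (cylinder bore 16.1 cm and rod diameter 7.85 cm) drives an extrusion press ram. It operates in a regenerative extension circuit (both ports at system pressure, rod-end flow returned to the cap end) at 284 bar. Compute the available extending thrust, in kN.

F ≈ 137 kN

With equal pressure on both faces, forces on the annular region cancel; the net push is pressure × rod cross-section.
Rod cross-section A_rod = π/4 × (7.85 cm)² = 48.40 cm^2
F = P × A_rod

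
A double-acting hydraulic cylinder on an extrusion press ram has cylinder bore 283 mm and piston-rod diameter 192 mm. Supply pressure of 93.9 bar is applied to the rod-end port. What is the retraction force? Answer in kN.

F ≈ 319 kN

Rod-side annular area A_ann = π/4 × (283² − 192²) = 33950 mm^2
On retraction the pressure acts on the annular area (bore minus rod).
F = P × A_ann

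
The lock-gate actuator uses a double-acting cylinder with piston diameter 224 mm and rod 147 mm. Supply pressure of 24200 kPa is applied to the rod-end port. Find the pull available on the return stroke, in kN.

F ≈ 543 kN

Rod-side annular area A_ann = π/4 × (224² − 147²) = 22440 mm^2
On retraction the pressure acts on the annular area (bore minus rod).
F = P × A_ann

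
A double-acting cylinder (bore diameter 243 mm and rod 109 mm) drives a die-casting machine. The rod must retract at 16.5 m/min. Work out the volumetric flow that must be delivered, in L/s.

Rod-side annular area A_ann = π/4 × (243² − 109²) = 37050 mm^2
Q = A × v

Q ≈ 10.2 L/s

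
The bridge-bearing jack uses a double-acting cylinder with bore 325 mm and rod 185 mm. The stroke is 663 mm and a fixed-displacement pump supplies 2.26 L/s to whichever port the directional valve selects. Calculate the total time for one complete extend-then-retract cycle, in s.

Cap-side area A_cap = π/4 × (325 mm)² = 82960 mm^2
Rod-side annular area A_ann = π/4 × (325² − 185²) = 56080 mm^2
t_ext = A_cap·L/Q = 24.34 s
t_ret = A_ann·L/Q = 16.45 s
t_cycle = t_ext + t_ret

t ≈ 40.8 s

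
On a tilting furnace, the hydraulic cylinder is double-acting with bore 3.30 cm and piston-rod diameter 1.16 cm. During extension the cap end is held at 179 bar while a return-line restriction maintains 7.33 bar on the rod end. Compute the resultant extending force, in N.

F ≈ 14800 N

Cap-side area A_cap = π/4 × (3.30 cm)² = 8.553 cm^2
Rod-side annular area A_ann = π/4 × (3.30² − 1.16²) = 7.496 cm^2
Net thrust = P_cap·A_cap − P_rod·A_ann = 15310 N − 549.5 N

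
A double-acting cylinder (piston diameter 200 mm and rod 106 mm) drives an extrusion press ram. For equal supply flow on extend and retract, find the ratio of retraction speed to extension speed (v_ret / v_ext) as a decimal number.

Cap-side area A_cap = π/4 × (200 mm)² = 31420 mm^2
Rod-side annular area A_ann = π/4 × (200² − 106²) = 22590 mm^2
For equal Q, v ∝ 1/A, so v_ret/v_ext = A_cap/A_ann.

v_ret/v_ext ≈ 1.39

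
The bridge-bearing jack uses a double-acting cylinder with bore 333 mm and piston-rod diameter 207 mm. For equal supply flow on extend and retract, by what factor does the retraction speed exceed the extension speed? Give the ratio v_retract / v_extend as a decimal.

v_ret/v_ext ≈ 1.63

Cap-side area A_cap = π/4 × (333 mm)² = 87090 mm^2
Rod-side annular area A_ann = π/4 × (333² − 207²) = 53440 mm^2
For equal Q, v ∝ 1/A, so v_ret/v_ext = A_cap/A_ann.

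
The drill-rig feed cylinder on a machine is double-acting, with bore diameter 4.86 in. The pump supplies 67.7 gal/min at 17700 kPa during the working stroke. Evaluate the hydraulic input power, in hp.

W ≈ 101 hp

Hydraulic power = P × Q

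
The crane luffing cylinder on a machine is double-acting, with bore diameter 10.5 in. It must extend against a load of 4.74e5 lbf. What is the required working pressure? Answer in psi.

P ≈ 5470 psi

Cap-side area A_cap = π/4 × (10.5 in)² = 86.59 in^2
P = F / A = 4.74e5 lbf / A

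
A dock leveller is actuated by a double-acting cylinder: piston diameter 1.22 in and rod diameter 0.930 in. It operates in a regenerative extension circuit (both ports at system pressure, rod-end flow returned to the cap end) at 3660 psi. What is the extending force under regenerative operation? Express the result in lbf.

With equal pressure on both faces, forces on the annular region cancel; the net push is pressure × rod cross-section.
Rod cross-section A_rod = π/4 × (0.930 in)² = 0.6793 in^2
F = P × A_rod

F ≈ 2490 lbf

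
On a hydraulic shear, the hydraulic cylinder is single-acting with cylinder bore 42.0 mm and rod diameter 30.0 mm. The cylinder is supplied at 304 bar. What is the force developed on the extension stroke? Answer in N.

Cap-side area A_cap = π/4 × (42.0 mm)² = 1385 mm^2
F = P × A_cap = 304 bar × A_cap

F ≈ 42100 N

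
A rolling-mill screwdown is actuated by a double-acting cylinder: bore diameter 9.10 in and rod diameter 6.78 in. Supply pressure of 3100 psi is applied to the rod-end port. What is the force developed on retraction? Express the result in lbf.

Rod-side annular area A_ann = π/4 × (9.10² − 6.78²) = 28.94 in^2
On retraction the pressure acts on the annular area (bore minus rod).
F = P × A_ann

F ≈ 89700 lbf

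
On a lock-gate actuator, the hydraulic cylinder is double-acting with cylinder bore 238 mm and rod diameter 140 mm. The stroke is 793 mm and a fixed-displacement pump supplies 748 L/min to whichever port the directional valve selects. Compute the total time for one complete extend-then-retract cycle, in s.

Cap-side area A_cap = π/4 × (238 mm)² = 44490 mm^2
Rod-side annular area A_ann = π/4 × (238² − 140²) = 29090 mm^2
t_ext = A_cap·L/Q = 2.830 s
t_ret = A_ann·L/Q = 1.851 s
t_cycle = t_ext + t_ret

t ≈ 4.68 s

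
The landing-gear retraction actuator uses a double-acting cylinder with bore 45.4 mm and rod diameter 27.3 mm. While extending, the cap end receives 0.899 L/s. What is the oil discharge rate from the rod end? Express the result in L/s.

Cap-side area A_cap = π/4 × (45.4 mm)² = 1619 mm^2
Rod-side annular area A_ann = π/4 × (45.4² − 27.3²) = 1033 mm^2
Piston speed v = Q_in/A_cap; rod-end outflow Q_out = v × A_ann = Q_in × A_ann/A_cap.

Q_out ≈ 0.574 L/s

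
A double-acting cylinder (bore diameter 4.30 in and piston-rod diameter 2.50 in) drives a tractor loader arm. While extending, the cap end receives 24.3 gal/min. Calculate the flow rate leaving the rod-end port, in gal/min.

Q_out ≈ 16.1 gal/min

Cap-side area A_cap = π/4 × (4.30 in)² = 14.52 in^2
Rod-side annular area A_ann = π/4 × (4.30² − 2.50²) = 9.613 in^2
Piston speed v = Q_in/A_cap; rod-end outflow Q_out = v × A_ann = Q_in × A_ann/A_cap.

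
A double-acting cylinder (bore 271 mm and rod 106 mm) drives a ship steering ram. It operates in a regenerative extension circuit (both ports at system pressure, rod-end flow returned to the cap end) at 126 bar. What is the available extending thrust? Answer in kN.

F ≈ 111 kN

With equal pressure on both faces, forces on the annular region cancel; the net push is pressure × rod cross-section.
Rod cross-section A_rod = π/4 × (106 mm)² = 8825 mm^2
F = P × A_rod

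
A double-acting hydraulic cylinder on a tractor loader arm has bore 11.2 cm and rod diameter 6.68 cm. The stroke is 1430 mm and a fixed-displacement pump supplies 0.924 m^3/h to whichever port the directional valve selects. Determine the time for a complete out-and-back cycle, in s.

Cap-side area A_cap = π/4 × (11.2 cm)² = 98.52 cm^2
Rod-side annular area A_ann = π/4 × (11.2² − 6.68²) = 63.47 cm^2
t_ext = A_cap·L/Q = 54.89 s
t_ret = A_ann·L/Q = 35.36 s
t_cycle = t_ext + t_ret

t ≈ 90.3 s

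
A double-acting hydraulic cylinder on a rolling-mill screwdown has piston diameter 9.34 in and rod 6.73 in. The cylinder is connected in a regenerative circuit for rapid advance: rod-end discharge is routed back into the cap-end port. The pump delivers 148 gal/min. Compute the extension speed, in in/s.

v ≈ 16.0 in/s

In regeneration the rod-end outflow joins the pump flow into the cap end, so the net volume the pump must supply per unit advance equals the rod cross-section area.
Rod cross-section A_rod = π/4 × (6.73 in)² = 35.57 in^2
v = Q_pump / A_rod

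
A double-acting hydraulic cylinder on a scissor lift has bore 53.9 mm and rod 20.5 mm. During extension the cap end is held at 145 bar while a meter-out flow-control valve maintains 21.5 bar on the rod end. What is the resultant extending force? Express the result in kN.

Cap-side area A_cap = π/4 × (53.9 mm)² = 2282 mm^2
Rod-side annular area A_ann = π/4 × (53.9² − 20.5²) = 1952 mm^2
Net thrust = P_cap·A_cap − P_rod·A_ann = 33.09 kN − 4.196 kN

F ≈ 28.9 kN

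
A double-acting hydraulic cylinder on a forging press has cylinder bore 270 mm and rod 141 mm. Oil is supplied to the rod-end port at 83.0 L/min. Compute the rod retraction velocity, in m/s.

Rod-side annular area A_ann = π/4 × (270² − 141²) = 41640 mm^2
Flow into the rod-end port fills the annular volume.
v = Q / A

v ≈ 0.0332 m/s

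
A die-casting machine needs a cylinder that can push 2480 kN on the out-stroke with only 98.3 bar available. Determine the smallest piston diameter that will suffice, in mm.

Extension force acts on the full piston face: F = P × (π/4)D².
D = √(4F / (πP)) = √(4 × 2480 kN / (π × 98.3 bar))

D ≈ 567 mm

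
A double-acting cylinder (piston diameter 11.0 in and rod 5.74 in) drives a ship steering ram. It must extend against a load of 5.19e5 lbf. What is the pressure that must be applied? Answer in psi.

Cap-side area A_cap = π/4 × (11.0 in)² = 95.03 in^2
P = F / A = 5.19e5 lbf / A

P ≈ 5460 psi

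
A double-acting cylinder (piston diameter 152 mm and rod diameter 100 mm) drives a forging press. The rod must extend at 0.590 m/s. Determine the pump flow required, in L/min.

Q ≈ 642 L/min

Cap-side area A_cap = π/4 × (152 mm)² = 18150 mm^2
Q = A × v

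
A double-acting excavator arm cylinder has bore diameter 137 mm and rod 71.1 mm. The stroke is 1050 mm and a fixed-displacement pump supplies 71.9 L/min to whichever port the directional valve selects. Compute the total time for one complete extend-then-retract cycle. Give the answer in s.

t ≈ 22.4 s

Cap-side area A_cap = π/4 × (137 mm)² = 14740 mm^2
Rod-side annular area A_ann = π/4 × (137² − 71.1²) = 10770 mm^2
t_ext = A_cap·L/Q = 12.92 s
t_ret = A_ann·L/Q = 9.438 s
t_cycle = t_ext + t_ret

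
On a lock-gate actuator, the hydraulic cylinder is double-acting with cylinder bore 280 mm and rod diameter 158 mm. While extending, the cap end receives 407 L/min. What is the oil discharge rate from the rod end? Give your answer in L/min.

Cap-side area A_cap = π/4 × (280 mm)² = 61580 mm^2
Rod-side annular area A_ann = π/4 × (280² − 158²) = 41970 mm^2
Piston speed v = Q_in/A_cap; rod-end outflow Q_out = v × A_ann = Q_in × A_ann/A_cap.

Q_out ≈ 277 L/min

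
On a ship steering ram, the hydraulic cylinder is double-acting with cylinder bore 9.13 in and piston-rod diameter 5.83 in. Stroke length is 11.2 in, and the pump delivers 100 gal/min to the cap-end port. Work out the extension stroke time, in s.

Cap-side area A_cap = π/4 × (9.13 in)² = 65.47 in^2
Swept volume V = A × L; t = V / Q = A·L / Q

t ≈ 1.90 s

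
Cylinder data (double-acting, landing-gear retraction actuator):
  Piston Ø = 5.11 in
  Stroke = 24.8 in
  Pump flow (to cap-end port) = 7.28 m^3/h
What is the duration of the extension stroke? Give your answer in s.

Cap-side area A_cap = π/4 × (5.11 in)² = 20.51 in^2
Swept volume V = A × L; t = V / Q = A·L / Q

t ≈ 4.12 s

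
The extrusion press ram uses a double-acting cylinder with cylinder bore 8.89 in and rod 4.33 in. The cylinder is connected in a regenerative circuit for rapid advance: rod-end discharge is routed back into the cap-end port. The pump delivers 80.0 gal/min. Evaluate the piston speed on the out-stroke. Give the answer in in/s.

v ≈ 20.9 in/s

In regeneration the rod-end outflow joins the pump flow into the cap end, so the net volume the pump must supply per unit advance equals the rod cross-section area.
Rod cross-section A_rod = π/4 × (4.33 in)² = 14.73 in^2
v = Q_pump / A_rod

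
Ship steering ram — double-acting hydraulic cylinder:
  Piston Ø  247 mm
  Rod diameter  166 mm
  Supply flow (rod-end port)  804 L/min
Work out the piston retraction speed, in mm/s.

Rod-side annular area A_ann = π/4 × (247² − 166²) = 26270 mm^2
Flow into the rod-end port fills the annular volume.
v = Q / A

v ≈ 510 mm/s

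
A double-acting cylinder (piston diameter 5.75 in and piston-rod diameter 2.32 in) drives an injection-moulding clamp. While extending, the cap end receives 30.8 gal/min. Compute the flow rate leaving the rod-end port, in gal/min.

Cap-side area A_cap = π/4 × (5.75 in)² = 25.97 in^2
Rod-side annular area A_ann = π/4 × (5.75² − 2.32²) = 21.74 in^2
Piston speed v = Q_in/A_cap; rod-end outflow Q_out = v × A_ann = Q_in × A_ann/A_cap.

Q_out ≈ 25.8 gal/min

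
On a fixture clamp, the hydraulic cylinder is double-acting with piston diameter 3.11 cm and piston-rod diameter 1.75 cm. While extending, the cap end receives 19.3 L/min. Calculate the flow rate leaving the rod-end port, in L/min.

Cap-side area A_cap = π/4 × (3.11 cm)² = 7.596 cm^2
Rod-side annular area A_ann = π/4 × (3.11² − 1.75²) = 5.191 cm^2
Piston speed v = Q_in/A_cap; rod-end outflow Q_out = v × A_ann = Q_in × A_ann/A_cap.

Q_out ≈ 13.2 L/min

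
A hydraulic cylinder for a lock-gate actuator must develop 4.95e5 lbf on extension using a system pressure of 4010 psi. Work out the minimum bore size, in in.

Extension force acts on the full piston face: F = P × (π/4)D².
D = √(4F / (πP)) = √(4 × 4.95e5 lbf / (π × 4010 psi))

D ≈ 12.5 in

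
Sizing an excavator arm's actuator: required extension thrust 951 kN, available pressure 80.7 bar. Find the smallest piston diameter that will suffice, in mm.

Extension force acts on the full piston face: F = P × (π/4)D².
D = √(4F / (πP)) = √(4 × 951 kN / (π × 80.7 bar))

D ≈ 387 mm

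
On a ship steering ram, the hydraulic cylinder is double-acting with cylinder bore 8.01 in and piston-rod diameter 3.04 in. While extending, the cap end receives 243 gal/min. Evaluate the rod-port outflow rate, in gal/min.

Q_out ≈ 208 gal/min

Cap-side area A_cap = π/4 × (8.01 in)² = 50.39 in^2
Rod-side annular area A_ann = π/4 × (8.01² − 3.04²) = 43.13 in^2
Piston speed v = Q_in/A_cap; rod-end outflow Q_out = v × A_ann = Q_in × A_ann/A_cap.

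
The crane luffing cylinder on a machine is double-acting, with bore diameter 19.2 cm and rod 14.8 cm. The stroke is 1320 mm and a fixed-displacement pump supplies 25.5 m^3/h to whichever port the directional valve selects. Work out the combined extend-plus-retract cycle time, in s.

Cap-side area A_cap = π/4 × (19.2 cm)² = 289.5 cm^2
Rod-side annular area A_ann = π/4 × (19.2² − 14.8²) = 117.5 cm^2
t_ext = A_cap·L/Q = 5.395 s
t_ret = A_ann·L/Q = 2.190 s
t_cycle = t_ext + t_ret

t ≈ 7.59 s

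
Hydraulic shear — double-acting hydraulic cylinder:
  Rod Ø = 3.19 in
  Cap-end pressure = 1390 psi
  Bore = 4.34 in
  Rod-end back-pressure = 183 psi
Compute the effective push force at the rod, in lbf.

Cap-side area A_cap = π/4 × (4.34 in)² = 14.79 in^2
Rod-side annular area A_ann = π/4 × (4.34² − 3.19²) = 6.801 in^2
Net thrust = P_cap·A_cap − P_rod·A_ann = 20560 lbf − 1245 lbf

F ≈ 19300 lbf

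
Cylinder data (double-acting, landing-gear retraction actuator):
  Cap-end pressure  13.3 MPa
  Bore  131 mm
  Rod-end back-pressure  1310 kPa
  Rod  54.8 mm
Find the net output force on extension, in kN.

F ≈ 165 kN

Cap-side area A_cap = π/4 × (131 mm)² = 13480 mm^2
Rod-side annular area A_ann = π/4 × (131² − 54.8²) = 11120 mm^2
Net thrust = P_cap·A_cap − P_rod·A_ann = 179.3 kN − 14.57 kN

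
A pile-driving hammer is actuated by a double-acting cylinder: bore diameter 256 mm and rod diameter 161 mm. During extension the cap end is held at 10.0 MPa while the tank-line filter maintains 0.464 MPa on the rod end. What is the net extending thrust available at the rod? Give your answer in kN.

F ≈ 500 kN

Cap-side area A_cap = π/4 × (256 mm)² = 51470 mm^2
Rod-side annular area A_ann = π/4 × (256² − 161²) = 31110 mm^2
Net thrust = P_cap·A_cap − P_rod·A_ann = 514.7 kN − 14.44 kN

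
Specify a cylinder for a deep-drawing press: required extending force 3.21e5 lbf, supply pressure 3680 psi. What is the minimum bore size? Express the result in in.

Extension force acts on the full piston face: F = P × (π/4)D².
D = √(4F / (πP)) = √(4 × 3.21e5 lbf / (π × 3680 psi))

D ≈ 10.5 in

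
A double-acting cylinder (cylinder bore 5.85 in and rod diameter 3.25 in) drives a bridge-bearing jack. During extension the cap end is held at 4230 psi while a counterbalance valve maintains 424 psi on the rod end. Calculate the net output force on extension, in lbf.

Cap-side area A_cap = π/4 × (5.85 in)² = 26.88 in^2
Rod-side annular area A_ann = π/4 × (5.85² − 3.25²) = 18.58 in^2
Net thrust = P_cap·A_cap − P_rod·A_ann = 1.137e5 lbf − 7879 lbf

F ≈ 1.06e5 lbf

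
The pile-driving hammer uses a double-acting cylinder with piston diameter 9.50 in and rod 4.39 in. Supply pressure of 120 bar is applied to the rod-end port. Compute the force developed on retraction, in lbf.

F ≈ 97000 lbf

Rod-side annular area A_ann = π/4 × (9.50² − 4.39²) = 55.75 in^2
On retraction the pressure acts on the annular area (bore minus rod).
F = P × A_ann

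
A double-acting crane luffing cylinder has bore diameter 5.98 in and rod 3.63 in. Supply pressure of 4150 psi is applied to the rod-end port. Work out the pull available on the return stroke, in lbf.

Rod-side annular area A_ann = π/4 × (5.98² − 3.63²) = 17.74 in^2
On retraction the pressure acts on the annular area (bore minus rod).
F = P × A_ann

F ≈ 73600 lbf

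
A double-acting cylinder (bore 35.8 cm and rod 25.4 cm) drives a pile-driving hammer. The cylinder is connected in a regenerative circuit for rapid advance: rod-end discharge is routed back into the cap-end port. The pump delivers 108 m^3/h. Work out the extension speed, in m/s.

In regeneration the rod-end outflow joins the pump flow into the cap end, so the net volume the pump must supply per unit advance equals the rod cross-section area.
Rod cross-section A_rod = π/4 × (25.4 cm)² = 506.7 cm^2
v = Q_pump / A_rod

v ≈ 0.592 m/s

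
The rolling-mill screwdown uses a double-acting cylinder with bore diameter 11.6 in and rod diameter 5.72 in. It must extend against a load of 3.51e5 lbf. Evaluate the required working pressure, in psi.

P ≈ 3320 psi

Cap-side area A_cap = π/4 × (11.6 in)² = 105.7 in^2
P = F / A = 3.51e5 lbf / A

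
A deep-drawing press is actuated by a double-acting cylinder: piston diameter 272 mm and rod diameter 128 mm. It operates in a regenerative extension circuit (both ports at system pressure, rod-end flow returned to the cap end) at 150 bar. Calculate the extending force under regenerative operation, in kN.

With equal pressure on both faces, forces on the annular region cancel; the net push is pressure × rod cross-section.
Rod cross-section A_rod = π/4 × (128 mm)² = 12870 mm^2
F = P × A_rod

F ≈ 193 kN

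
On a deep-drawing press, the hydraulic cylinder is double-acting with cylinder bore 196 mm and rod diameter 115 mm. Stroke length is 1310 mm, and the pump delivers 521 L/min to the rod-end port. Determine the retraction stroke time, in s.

Rod-side annular area A_ann = π/4 × (196² − 115²) = 19780 mm^2
Swept volume V = A × L; t = V / Q = A·L / Q

t ≈ 2.98 s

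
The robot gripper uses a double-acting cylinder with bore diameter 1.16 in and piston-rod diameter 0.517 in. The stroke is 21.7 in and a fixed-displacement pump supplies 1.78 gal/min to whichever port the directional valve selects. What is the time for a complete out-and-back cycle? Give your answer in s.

t ≈ 6.03 s

Cap-side area A_cap = π/4 × (1.16 in)² = 1.057 in^2
Rod-side annular area A_ann = π/4 × (1.16² − 0.517²) = 0.8469 in^2
t_ext = A_cap·L/Q = 3.346 s
t_ret = A_ann·L/Q = 2.682 s
t_cycle = t_ext + t_ret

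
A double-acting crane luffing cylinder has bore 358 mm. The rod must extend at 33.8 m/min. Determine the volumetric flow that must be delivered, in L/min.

Cap-side area A_cap = π/4 × (358 mm)² = 1.007e5 mm^2
Q = A × v

Q ≈ 3400 L/min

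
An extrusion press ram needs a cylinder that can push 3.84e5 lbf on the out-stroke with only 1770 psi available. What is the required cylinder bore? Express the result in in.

Extension force acts on the full piston face: F = P × (π/4)D².
D = √(4F / (πP)) = √(4 × 3.84e5 lbf / (π × 1770 psi))

D ≈ 16.6 in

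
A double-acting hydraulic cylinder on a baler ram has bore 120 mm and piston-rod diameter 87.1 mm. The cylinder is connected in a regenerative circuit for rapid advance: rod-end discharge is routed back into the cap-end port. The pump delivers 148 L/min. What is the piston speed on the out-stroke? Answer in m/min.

v ≈ 24.8 m/min

In regeneration the rod-end outflow joins the pump flow into the cap end, so the net volume the pump must supply per unit advance equals the rod cross-section area.
Rod cross-section A_rod = π/4 × (87.1 mm)² = 5958 mm^2
v = Q_pump / A_rod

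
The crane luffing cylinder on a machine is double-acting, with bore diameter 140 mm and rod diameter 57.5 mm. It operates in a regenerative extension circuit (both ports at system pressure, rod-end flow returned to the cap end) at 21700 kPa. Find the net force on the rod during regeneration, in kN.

F ≈ 56.3 kN

With equal pressure on both faces, forces on the annular region cancel; the net push is pressure × rod cross-section.
Rod cross-section A_rod = π/4 × (57.5 mm)² = 2597 mm^2
F = P × A_rod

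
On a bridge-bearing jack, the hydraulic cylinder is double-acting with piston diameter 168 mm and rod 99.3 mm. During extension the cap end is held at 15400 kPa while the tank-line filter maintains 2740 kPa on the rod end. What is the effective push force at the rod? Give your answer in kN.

F ≈ 302 kN

Cap-side area A_cap = π/4 × (168 mm)² = 22170 mm^2
Rod-side annular area A_ann = π/4 × (168² − 99.3²) = 14420 mm^2
Net thrust = P_cap·A_cap − P_rod·A_ann = 341.4 kN − 39.52 kN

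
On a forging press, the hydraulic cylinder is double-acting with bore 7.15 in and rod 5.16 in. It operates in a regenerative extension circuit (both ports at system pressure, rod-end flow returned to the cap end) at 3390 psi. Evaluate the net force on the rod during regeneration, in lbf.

With equal pressure on both faces, forces on the annular region cancel; the net push is pressure × rod cross-section.
Rod cross-section A_rod = π/4 × (5.16 in)² = 20.91 in^2
F = P × A_rod

F ≈ 70900 lbf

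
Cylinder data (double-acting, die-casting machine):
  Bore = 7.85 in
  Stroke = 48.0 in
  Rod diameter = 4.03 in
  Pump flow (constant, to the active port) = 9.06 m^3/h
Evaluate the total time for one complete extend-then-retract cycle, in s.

Cap-side area A_cap = π/4 × (7.85 in)² = 48.40 in^2
Rod-side annular area A_ann = π/4 × (7.85² − 4.03²) = 35.64 in^2
t_ext = A_cap·L/Q = 15.13 s
t_ret = A_ann·L/Q = 11.14 s
t_cycle = t_ext + t_ret

t ≈ 26.3 s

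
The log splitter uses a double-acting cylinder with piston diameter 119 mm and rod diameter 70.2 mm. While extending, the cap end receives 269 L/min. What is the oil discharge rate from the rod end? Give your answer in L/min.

Q_out ≈ 175 L/min

Cap-side area A_cap = π/4 × (119 mm)² = 11120 mm^2
Rod-side annular area A_ann = π/4 × (119² − 70.2²) = 7252 mm^2
Piston speed v = Q_in/A_cap; rod-end outflow Q_out = v × A_ann = Q_in × A_ann/A_cap.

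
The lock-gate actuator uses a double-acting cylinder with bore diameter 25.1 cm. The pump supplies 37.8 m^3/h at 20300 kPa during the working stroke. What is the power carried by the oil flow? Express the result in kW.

Hydraulic power = P × Q

W ≈ 213 kW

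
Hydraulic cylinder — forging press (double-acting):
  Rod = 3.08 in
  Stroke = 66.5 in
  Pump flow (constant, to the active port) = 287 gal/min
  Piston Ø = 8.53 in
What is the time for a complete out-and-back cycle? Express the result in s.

t ≈ 6.43 s

Cap-side area A_cap = π/4 × (8.53 in)² = 57.15 in^2
Rod-side annular area A_ann = π/4 × (8.53² − 3.08²) = 49.70 in^2
t_ext = A_cap·L/Q = 3.439 s
t_ret = A_ann·L/Q = 2.991 s
t_cycle = t_ext + t_ret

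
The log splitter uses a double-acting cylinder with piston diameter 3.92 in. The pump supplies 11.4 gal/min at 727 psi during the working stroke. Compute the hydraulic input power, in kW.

Hydraulic power = P × Q

W ≈ 3.61 kW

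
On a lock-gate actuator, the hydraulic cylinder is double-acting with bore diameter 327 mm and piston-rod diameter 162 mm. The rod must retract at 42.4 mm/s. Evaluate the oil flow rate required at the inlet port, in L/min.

Rod-side annular area A_ann = π/4 × (327² − 162²) = 63370 mm^2
Q = A × v

Q ≈ 161 L/min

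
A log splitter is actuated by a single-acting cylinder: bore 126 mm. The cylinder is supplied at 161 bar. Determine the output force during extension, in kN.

F ≈ 201 kN

Cap-side area A_cap = π/4 × (126 mm)² = 12470 mm^2
F = P × A_cap = 161 bar × A_cap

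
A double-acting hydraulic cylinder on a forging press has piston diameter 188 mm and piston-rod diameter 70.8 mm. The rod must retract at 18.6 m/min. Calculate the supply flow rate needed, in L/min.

Q ≈ 443 L/min

Rod-side annular area A_ann = π/4 × (188² − 70.8²) = 23820 mm^2
Q = A × v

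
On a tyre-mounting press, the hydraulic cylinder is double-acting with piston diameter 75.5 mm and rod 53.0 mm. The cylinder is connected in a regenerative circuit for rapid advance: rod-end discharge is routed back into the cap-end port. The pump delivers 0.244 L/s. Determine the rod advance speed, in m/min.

v ≈ 6.64 m/min

In regeneration the rod-end outflow joins the pump flow into the cap end, so the net volume the pump must supply per unit advance equals the rod cross-section area.
Rod cross-section A_rod = π/4 × (53.0 mm)² = 2206 mm^2
v = Q_pump / A_rod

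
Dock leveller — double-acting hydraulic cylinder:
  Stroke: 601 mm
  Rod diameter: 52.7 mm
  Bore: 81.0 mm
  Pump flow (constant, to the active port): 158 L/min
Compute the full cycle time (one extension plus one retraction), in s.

t ≈ 1.85 s

Cap-side area A_cap = π/4 × (81.0 mm)² = 5153 mm^2
Rod-side annular area A_ann = π/4 × (81.0² − 52.7²) = 2972 mm^2
t_ext = A_cap·L/Q = 1.176 s
t_ret = A_ann·L/Q = 0.6782 s
t_cycle = t_ext + t_ret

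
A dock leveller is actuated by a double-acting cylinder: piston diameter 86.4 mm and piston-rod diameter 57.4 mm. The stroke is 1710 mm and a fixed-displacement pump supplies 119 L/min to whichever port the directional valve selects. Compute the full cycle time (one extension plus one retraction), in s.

t ≈ 7.88 s

Cap-side area A_cap = π/4 × (86.4 mm)² = 5863 mm^2
Rod-side annular area A_ann = π/4 × (86.4² − 57.4²) = 3275 mm^2
t_ext = A_cap·L/Q = 5.055 s
t_ret = A_ann·L/Q = 2.824 s
t_cycle = t_ext + t_ret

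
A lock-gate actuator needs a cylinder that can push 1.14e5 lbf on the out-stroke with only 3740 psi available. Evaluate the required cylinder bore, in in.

Extension force acts on the full piston face: F = P × (π/4)D².
D = √(4F / (πP)) = √(4 × 1.14e5 lbf / (π × 3740 psi))

D ≈ 6.23 in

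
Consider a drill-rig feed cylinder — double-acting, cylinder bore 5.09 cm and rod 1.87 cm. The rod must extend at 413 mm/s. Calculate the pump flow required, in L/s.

Cap-side area A_cap = π/4 × (5.09 cm)² = 20.35 cm^2
Q = A × v

Q ≈ 0.840 L/s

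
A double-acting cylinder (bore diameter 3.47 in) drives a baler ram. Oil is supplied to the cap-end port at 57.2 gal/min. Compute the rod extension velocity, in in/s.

v ≈ 23.3 in/s

Cap-side area A_cap = π/4 × (3.47 in)² = 9.457 in^2
v = Q / A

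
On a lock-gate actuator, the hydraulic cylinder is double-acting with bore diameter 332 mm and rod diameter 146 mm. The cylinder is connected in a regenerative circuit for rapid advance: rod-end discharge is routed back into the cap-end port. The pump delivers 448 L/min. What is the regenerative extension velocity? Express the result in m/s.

In regeneration the rod-end outflow joins the pump flow into the cap end, so the net volume the pump must supply per unit advance equals the rod cross-section area.
Rod cross-section A_rod = π/4 × (146 mm)² = 16740 mm^2
v = Q_pump / A_rod

v ≈ 0.446 m/s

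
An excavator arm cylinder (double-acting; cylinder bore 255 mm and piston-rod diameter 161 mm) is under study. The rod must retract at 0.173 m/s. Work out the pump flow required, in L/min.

Rod-side annular area A_ann = π/4 × (255² − 161²) = 30710 mm^2
Q = A × v

Q ≈ 319 L/min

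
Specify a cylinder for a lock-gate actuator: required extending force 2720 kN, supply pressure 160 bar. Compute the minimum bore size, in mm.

D ≈ 465 mm

Extension force acts on the full piston face: F = P × (π/4)D².
D = √(4F / (πP)) = √(4 × 2720 kN / (π × 160 bar))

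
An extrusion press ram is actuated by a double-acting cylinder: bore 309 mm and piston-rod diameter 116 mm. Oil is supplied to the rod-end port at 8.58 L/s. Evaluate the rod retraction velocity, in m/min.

Rod-side annular area A_ann = π/4 × (309² − 116²) = 64420 mm^2
Flow into the rod-end port fills the annular volume.
v = Q / A

v ≈ 7.99 m/min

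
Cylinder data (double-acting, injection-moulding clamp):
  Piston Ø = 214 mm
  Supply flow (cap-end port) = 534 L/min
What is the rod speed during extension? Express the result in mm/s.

v ≈ 247 mm/s

Cap-side area A_cap = π/4 × (214 mm)² = 35970 mm^2
v = Q / A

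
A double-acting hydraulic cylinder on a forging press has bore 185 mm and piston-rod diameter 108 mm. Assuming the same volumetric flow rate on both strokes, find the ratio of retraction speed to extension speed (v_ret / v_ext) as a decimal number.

v_ret/v_ext ≈ 1.52

Cap-side area A_cap = π/4 × (185 mm)² = 26880 mm^2
Rod-side annular area A_ann = π/4 × (185² − 108²) = 17720 mm^2
For equal Q, v ∝ 1/A, so v_ret/v_ext = A_cap/A_ann.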